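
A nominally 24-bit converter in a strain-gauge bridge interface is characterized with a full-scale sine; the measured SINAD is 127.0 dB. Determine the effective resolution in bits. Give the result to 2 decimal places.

(127.0 − 1.76) / 6.02 = 125.24/6.02 = 20.8040 effective bits.

20.80 bits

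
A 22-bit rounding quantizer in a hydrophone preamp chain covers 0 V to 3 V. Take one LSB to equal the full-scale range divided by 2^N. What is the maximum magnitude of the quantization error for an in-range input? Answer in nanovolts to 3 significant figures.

Span = 3 V.
LSB = 3 V / 2^22 = 0.71526 µV.
A rounding quantizer has |error| ≤ LSB/2 = 358 nV.

358 nV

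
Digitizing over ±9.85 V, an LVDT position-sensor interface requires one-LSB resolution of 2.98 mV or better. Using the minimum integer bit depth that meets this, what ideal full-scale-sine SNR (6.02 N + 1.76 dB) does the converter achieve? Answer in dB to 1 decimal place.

Range = 9.85 − (-9.85) = 19.7 V.
Need 2^N ≥ 19.7 V / 2.98 mV = 6611 → N_min = 13.
SNR = 6.02 × 13 + 1.76 = 80.02 dB.

80.0 dB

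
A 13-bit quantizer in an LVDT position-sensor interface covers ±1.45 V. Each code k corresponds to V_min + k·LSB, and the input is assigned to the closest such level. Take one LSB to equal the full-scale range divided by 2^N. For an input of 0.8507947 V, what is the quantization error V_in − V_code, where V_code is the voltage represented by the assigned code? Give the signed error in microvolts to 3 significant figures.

+123 µV

The full-scale span is 1.45 − (-1.45) = 2.9 V. LSB = 2.9 V / 2^13 ≈ 354.0 µV.
(0.8507947 − (-1.45)) / LSB = 2.3007947 × 8192/2.9 = 6499.3483. Nearest integer: k = 6499.
V_code = V_min + k × range/2^13 = -1.45 + 6499 × 2.9/8192 = 0.8506713867 V.
e = 0.8507947 − (0.8506713867) = +123 µV.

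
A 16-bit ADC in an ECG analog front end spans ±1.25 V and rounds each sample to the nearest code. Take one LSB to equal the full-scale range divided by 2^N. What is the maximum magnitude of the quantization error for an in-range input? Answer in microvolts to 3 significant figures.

Span: 1.25 V − (-1.25 V) = 2.5 V.
LSB = 2.5 V / 2^16 = 38.147 µV.
A rounding quantizer has |error| ≤ LSB/2 = 19.1 µV.

19.1 µV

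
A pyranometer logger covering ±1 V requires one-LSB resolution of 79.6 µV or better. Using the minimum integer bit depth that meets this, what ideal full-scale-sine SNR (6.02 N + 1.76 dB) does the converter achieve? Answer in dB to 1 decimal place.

92.1 dB

The full-scale span is 1 − (-1) = 2 V.
Need 2^N ≥ 2 V / 79.6 µV = 25130 → N_min = 15.
SNR = 6.02 × 15 + 1.76 = 92.06 dB.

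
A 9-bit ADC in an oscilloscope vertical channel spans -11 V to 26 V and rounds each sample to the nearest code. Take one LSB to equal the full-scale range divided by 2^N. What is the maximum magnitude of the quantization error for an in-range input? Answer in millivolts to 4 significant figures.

36.13 mV

Range = 26 − (-11) = 37 V.
Step size = 37/512 V = 72.2656 mV.
Worst-case error for round-to-nearest is half an LSB: 36.13 mV.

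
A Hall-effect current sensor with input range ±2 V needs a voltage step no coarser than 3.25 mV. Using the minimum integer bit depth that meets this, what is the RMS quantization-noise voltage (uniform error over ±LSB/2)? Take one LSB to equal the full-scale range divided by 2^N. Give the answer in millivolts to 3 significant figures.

0.564 mV

Span: 2 V − (-2 V) = 4 V.
Required number of levels: 4/3.25 mV = 1230.8; smallest N with 2^N ≥ that is 11.
Step size = 4/2048 V = 1.9531 mV.
RMS noise = LSB/√12 = 0.564 mV.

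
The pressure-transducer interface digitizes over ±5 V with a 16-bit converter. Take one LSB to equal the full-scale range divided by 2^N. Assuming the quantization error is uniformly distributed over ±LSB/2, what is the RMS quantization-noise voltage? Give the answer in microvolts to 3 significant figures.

44.0 µV

The full-scale span is 5 − (-5) = 10 V.
LSB = 10 V ÷ 2^16 = 10/65536 V = 152.59 µV.
σ_q = LSB/√12 = 152.59 µV/3.4641 = 44.0 µV.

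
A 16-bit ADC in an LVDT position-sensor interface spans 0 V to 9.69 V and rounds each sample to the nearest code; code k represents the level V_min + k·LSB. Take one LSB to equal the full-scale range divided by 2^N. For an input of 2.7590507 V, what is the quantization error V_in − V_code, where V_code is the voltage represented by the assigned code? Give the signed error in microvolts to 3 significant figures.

Span = 9.69 V. LSB = 9.69 V / 2^16 ≈ 147.9 µV.
Position in LSBs: (2.7590507 − (0)) × 65536/9.69 = 18660.1803; rounding gives k = 18660.
V_code = 0 + (18660/65536) × 9.69 = 2.7590240479 V.
Error = V_in − V_code = 2.7590507 − (2.7590240479) = +26.7 µV.

+26.7 µV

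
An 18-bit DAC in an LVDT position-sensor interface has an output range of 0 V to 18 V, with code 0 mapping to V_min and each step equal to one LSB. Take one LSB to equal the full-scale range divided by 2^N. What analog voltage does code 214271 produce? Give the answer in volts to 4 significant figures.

V_FS = 18 V. LSB = 18 V / 2^18.
Output = V_min + (214271/262144) × range = 0 + 0.817379 × 18 V
      = 0 + 14.7128 = 14.7128 V.

14.71 V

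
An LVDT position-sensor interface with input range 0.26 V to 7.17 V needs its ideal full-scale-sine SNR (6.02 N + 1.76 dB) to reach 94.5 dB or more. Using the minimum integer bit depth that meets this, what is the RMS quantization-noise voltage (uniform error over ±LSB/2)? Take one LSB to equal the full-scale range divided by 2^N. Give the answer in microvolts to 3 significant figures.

30.4 µV

The full-scale span is 7.17 − (0.26) = 6.91 V.
Solving 6.02 N ≥ 94.5 − 1.76: N ≥ 15.405. Round up → N = 16.
Step size = 6.91/65536 V = 105.44 µV.
RMS noise = LSB/√12 = 30.4 µV.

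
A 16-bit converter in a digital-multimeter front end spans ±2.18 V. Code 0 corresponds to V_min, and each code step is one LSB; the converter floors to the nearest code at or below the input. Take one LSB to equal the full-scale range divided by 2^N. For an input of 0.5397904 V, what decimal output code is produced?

Full-scale range = 2.18 V − (-2.18 V) = 4.36 V. LSB = 4.36 V / 2^16 ≈ 66.53 µV.
(V_in − V_min) × 2^16/range = (0.5397904 − (-2.18)) × 65536/4.36 = 40881.693.
Floor → code = 40881.

40881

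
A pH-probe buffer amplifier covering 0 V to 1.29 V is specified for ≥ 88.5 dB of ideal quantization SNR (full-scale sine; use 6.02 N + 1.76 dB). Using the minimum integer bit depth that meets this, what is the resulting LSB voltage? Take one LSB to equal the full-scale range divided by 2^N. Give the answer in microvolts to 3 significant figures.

Full-scale range = 1.29 V.
Required N = ⌈(88.5 − 1.76)/6.02⌉ = ⌈14.409⌉ = 15.
LSB = 1.29 V / 2^15 = 39.4 µV.

39.4 µV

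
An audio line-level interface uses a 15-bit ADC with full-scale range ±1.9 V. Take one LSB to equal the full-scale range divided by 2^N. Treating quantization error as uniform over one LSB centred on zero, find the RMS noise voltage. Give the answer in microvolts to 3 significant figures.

Range = 1.9 − (-1.9) = 3.8 V.
One LSB is 3.8 V / 32768 = 115.97 µV.
For a uniform distribution on [−LSB/2, +LSB/2], V_rms = LSB/√12 = 115.97 µV/3.4641 = 33.5 µV.

33.5 µV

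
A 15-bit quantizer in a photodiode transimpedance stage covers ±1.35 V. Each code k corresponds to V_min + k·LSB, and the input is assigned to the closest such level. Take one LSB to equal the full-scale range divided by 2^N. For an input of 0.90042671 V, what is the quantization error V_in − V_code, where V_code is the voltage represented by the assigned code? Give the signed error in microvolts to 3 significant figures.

−12.7 µV

The full-scale span is 1.35 − (-1.35) = 2.7 V. LSB = 2.7 V / 2^15 ≈ 82.40 µV.
(V_in − V_min)/LSB = (0.90042671 − (-1.35)) × 32768/2.7 = 27311.8453 → nearest code k = 27312.
V_code = -1.35 + (27312/32768) × 2.7 = 0.90043945313 V.
Error = V_in − V_code = 0.90042671 − (0.90043945313) = −12.7 µV.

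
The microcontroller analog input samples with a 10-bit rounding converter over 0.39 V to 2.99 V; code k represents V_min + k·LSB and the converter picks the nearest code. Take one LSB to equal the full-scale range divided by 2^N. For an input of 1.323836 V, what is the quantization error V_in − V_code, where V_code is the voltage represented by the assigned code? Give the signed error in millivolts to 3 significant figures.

−0.539 mV

The full-scale span is 2.99 − (0.39) = 2.6 V. LSB = 2.6 V / 2^10 ≈ 2.539 mV.
(V_in − V_min)/LSB = (1.323836 − (0.39)) × 1024/2.6 = 367.7877 → nearest code k = 368.
V_code = 0.39 + (368/1024) × 2.6 = 1.324375000 V.
Error = V_in − V_code = 1.323836 − (1.324375000) = −0.539 mV.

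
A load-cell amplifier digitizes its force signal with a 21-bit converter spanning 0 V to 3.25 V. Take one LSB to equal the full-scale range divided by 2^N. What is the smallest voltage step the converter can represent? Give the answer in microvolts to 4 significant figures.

1.550 µV

Range is 3.25 V.
Number of codes = 2^21 = 2097152.
Step size = 3.25/2097152 V = 1.550 µV.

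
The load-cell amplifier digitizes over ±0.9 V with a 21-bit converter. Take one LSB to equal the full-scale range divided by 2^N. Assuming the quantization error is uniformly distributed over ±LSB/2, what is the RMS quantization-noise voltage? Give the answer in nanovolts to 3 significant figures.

The full-scale span is 0.9 − (-0.9) = 1.8 V.
Step size = 1.8/2097152 V = 0.85831 µV.
V_rms = LSB/√12 = 0.85831 µV / √12 = 248 nV.

248 nV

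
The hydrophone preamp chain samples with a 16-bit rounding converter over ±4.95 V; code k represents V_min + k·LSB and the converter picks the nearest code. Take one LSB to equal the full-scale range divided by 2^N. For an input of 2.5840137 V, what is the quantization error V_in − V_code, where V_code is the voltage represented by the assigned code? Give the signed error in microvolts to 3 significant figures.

Full-scale range = 4.95 V − (-4.95 V) = 9.9 V. LSB = 9.9 V / 2^16 ≈ 151.1 µV.
(2.5840137 − (-4.95)) / LSB = 7.5340137 × 65536/9.9 = 49873.6487. Nearest integer: k = 49874.
Reconstructed level: -4.95 + 49874 × 9.9/65536 V = 2.5840667725 V.
V_in − V_code = 2.5840137 − (2.5840667725) = −53.1 µV.

−53.1 µV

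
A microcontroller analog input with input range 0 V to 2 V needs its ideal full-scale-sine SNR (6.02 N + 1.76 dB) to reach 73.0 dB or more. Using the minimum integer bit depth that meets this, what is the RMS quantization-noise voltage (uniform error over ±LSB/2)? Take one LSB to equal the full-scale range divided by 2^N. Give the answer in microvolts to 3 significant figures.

141 µV

Span = 2 V.
N ≥ (73.0 − 1.76)/6.02 = 11.834 → N_min = 12.
LSB = 2 V ÷ 2^12 = 2/4096 V = 488.28 µV.
RMS noise = LSB/√12 = 141 µV.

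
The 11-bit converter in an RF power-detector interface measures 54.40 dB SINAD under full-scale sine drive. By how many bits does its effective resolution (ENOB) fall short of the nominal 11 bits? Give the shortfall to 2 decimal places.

2.26 bits

Effective bits = (54.40 − 1.76)/6.02 = 8.7442.
11 − 8.7442 = 2.26 bits below nominal.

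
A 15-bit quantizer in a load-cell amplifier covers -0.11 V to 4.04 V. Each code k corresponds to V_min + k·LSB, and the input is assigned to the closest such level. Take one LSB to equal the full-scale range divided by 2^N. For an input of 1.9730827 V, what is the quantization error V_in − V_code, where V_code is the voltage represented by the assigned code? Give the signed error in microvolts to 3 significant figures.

−22.8 µV

Span: 4.04 V − (-0.11 V) = 4.15 V. LSB = 4.15 V / 2^15 ≈ 126.6 µV.
Position in LSBs: (1.9730827 − (-0.11)) × 32768/4.15 = 16447.8202; rounding gives k = 16448.
V_code = -0.11 + (16448/32768) × 4.15 = 1.9731054688 V.
V_in − V_code = 1.9730827 − (1.9731054688) = −22.8 µV.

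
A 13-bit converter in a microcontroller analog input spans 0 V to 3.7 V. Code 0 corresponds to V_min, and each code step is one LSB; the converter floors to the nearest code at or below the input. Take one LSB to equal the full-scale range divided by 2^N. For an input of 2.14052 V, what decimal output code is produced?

4739

V_FS = 3.7 V. LSB = 3.7 V / 2^13 ≈ 451.7 µV.
(V_in − V_min) × 2^13/range = (2.14052 − (0)) × 8192/3.7 = 4739.227.
Floor → code = 4739.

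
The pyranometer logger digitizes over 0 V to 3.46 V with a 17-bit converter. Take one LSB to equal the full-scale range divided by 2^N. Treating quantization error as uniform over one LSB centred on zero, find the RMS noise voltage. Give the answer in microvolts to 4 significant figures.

Range is 3.46 V.
LSB = 3.46 V / 2^17 = 26.3977 µV.
σ_q = LSB/√12 = 26.3977 µV/3.4641 = 7.620 µV.

7.620 µV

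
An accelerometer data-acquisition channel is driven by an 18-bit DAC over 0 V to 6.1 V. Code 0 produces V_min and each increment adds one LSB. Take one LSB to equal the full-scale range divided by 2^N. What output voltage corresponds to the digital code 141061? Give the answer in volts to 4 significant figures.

3.282 V

Range is 6.1 V. LSB = 6.1 V / 2^18.
V_out = 0 + 141061 × (6.1/262144) V
      = 0 V + 3.28244 V = 3.28244 V.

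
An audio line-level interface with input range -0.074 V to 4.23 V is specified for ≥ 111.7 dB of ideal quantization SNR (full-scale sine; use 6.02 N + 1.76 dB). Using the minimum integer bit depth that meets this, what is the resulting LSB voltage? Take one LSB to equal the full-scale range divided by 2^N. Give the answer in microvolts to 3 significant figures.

Full-scale range = 4.23 V − (-0.074 V) = 4.304 V.
N ≥ (111.7 − 1.76)/6.02 = 18.262 → N_min = 19.
LSB = 4.304 V ÷ 2^19 = 4.304/524288 V = 8.21 µV.

8.21 µV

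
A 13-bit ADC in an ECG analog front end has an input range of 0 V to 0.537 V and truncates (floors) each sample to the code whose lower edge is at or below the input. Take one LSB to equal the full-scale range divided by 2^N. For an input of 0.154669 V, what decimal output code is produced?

Full-scale range = 0.537 V. LSB = 0.537 V / 2^13 ≈ 65.55 µV.
code = ⌊(V_in − V_min)/LSB⌋ = ⌊(V_in − V_min) × 2^13 / range⌋
     = ⌊(0.154669 − (0)) × 8192 / 0.537⌋ = ⌊0.154669 × 8192/0.537⌋
     = ⌊2359.494⌋ = 2359.

2359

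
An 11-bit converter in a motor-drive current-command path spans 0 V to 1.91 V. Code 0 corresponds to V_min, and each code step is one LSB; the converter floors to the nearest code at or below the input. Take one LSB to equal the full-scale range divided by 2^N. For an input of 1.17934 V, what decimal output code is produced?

1264

Range is 1.91 V. LSB = 1.91 V / 2^11 ≈ 0.9326 mV.
(V_in − V_min) × 2^11/range = (1.17934 − (0)) × 2048/1.91 = 1264.549.
Floor → code = 1264.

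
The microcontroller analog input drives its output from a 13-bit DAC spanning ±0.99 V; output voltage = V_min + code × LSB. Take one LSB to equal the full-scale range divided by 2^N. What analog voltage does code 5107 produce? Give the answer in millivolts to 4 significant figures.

Full-scale range = 0.99 V − (-0.99 V) = 1.98 V. LSB = 1.98 V / 2^13.
Output = V_min + (5107/8192) × range = -0.99 + 0.623413 × 1.98 V
      = -0.99 V + 1.23436 V = 0.244358 V.

244.4 mV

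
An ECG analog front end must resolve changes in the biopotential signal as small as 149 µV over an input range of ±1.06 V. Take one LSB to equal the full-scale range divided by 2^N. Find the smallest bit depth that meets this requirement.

14 bits

The full-scale span is 1.06 − (-1.06) = 2.12 V.
Levels needed ≥ 2.12/149 µV = 14230. 2^14 = 16384 suffices, so N_min = 14.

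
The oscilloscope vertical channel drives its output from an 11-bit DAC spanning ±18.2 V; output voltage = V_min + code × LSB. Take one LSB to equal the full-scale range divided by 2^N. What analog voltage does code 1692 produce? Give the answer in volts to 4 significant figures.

The full-scale span is 18.2 − (-18.2) = 36.4 V. LSB = 36.4 V / 2^11.
V_out = V_min + code × LSB = -18.2 V + 1692 × 36.4 V / 2048
      = -18.2 + 30.0727 = 11.8727 V.

11.87 V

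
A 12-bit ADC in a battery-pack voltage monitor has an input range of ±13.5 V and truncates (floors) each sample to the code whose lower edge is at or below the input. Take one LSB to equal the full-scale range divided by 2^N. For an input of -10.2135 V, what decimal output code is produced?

498

Full-scale range = 13.5 V − (-13.5 V) = 27 V. LSB = 27 V / 2^12 ≈ 6.592 mV.
V_in − V_min = -10.2135 − (-13.5) = 3.2865 V.
Divide by LSB: 3.2865 × 4096/27 = 498.5742.
Truncating gives code 498.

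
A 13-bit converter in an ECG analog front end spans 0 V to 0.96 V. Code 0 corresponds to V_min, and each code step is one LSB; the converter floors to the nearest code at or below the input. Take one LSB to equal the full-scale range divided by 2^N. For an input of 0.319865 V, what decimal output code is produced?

2729

V_FS = 0.96 V. LSB = 0.96 V / 2^13 ≈ 117.2 µV.
V_in − V_min = 0.319865 − (0) = 0.319865 V.
Divide by LSB: 0.319865 × 8192/0.96 = 2729.5147.
Truncating gives code 2729.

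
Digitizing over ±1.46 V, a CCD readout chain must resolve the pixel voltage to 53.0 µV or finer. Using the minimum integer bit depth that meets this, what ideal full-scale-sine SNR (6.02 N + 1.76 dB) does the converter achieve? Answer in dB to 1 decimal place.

Range = 1.46 − (-1.46) = 2.92 V.
2.92 V / 53.0 µV = 55090. Since 2^15 = 32768 and 2^16 = 65536, N = 16.
Ideal SNR at N = 16: 6.02·16 + 1.76 = 98.1 dB.

98.1 dB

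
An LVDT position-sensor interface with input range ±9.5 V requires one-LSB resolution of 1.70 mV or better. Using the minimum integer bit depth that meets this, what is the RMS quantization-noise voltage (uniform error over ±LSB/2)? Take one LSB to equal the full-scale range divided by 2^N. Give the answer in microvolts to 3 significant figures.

The full-scale span is 9.5 − (-9.5) = 19 V.
Required number of levels: 19/1.70 mV = 11176; smallest N with 2^N ≥ that is 14.
One LSB is 19 V / 16384 = 1.1597 mV.
V_rms = LSB/√12 = 335 µV.

335 µV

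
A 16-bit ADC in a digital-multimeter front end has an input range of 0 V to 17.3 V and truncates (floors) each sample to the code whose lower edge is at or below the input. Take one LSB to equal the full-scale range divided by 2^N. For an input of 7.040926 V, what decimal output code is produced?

V_FS = 17.3 V. LSB = 17.3 V / 2^16 ≈ 264.0 µV.
code = ⌊(V_in − V_min)/LSB⌋ = ⌊(V_in − V_min) × 2^16 / range⌋
     = ⌊(7.040926 − (0)) × 65536 / 17.3⌋ = ⌊7.040926 × 65536/17.3⌋
     = ⌊26672.493⌋ = 26672.

26672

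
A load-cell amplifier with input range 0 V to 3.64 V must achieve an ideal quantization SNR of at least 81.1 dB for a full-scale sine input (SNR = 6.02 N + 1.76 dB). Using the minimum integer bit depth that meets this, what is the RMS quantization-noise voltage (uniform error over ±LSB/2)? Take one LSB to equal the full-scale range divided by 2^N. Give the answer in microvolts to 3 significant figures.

Full-scale range = 3.64 V.
Solving 6.02 N ≥ 81.1 − 1.76: N ≥ 13.179. Round up → N = 14.
One LSB is 3.64 V / 16384 = 222.17 µV.
V_rms = LSB/√12 = 64.1 µV.

64.1 µV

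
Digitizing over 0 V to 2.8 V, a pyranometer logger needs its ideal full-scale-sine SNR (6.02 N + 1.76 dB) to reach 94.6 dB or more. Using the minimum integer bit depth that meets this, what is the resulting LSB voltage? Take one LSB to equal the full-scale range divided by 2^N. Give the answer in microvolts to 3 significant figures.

Full-scale range = 2.8 V.
N ≥ (94.6 − 1.76)/6.02 = 15.422 → N_min = 16.
Step size = 2.8/65536 V = 42.7 µV.

42.7 µV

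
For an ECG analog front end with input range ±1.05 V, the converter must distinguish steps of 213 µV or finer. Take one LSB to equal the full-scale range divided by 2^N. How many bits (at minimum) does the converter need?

14 bits

The full-scale span is 1.05 − (-1.05) = 2.1 V.
2.1 V / 213 µV = 9859. Since 2^13 = 8192 and 2^14 = 16384, N = 14.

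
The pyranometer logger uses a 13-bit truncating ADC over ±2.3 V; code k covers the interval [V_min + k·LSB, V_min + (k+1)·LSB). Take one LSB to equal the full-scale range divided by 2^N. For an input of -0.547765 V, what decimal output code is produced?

3120

Range = 2.3 − (-2.3) = 4.6 V. LSB = 4.6 V / 2^13 ≈ 0.5615 mV.
(V_in − V_min) × 2^13/range = (-0.547765 − (-2.3)) × 8192/4.6 = 3120.502.
Floor → code = 3120.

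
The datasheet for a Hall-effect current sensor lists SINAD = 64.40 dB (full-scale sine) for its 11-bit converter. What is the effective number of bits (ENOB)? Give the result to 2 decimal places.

10.41 bits

(64.40 − 1.76) / 6.02 = 62.64/6.02 = 10.4053 effective bits.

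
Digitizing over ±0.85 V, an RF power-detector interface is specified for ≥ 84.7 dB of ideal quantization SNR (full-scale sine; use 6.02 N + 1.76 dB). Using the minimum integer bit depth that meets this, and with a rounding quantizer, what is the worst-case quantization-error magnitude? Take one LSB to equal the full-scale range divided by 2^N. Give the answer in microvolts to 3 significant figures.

51.9 µV

The full-scale span is 0.85 − (-0.85) = 1.7 V.
Solving 6.02 N ≥ 84.7 − 1.76: N ≥ 13.777. Round up → N = 14.
Step size = 1.7/16384 V = 103.76 µV.
|e|_max = LSB/2 = 51.9 µV.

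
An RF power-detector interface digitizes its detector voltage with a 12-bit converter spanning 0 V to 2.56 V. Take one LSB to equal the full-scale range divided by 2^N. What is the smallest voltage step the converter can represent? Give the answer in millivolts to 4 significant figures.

Range is 2.56 V.
There are 2^12 = 4096 steps.
LSB = 2.56 V ÷ 2^12 = 2.56/4096 V = 0.6250 mV.

0.6250 mV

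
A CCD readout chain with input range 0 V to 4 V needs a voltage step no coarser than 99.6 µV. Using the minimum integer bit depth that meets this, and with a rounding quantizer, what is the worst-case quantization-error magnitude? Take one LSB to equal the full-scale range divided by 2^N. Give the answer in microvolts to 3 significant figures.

Range is 4 V.
Required number of levels: 4/99.6 µV = 40161; smallest N with 2^N ≥ that is 16.
LSB = 4 V ÷ 2^16 = 4/65536 V = 61.035 µV.
Half an LSB is 30.5 µV.

30.5 µV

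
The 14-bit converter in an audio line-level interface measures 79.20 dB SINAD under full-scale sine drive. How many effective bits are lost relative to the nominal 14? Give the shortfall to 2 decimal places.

1.14 bits

ENOB = (SINAD − 1.76)/6.02 = (79.20 − 1.76)/6.02 = 12.8638 bits.
Shortfall = 14 − 12.8638 = 1.1362 bits.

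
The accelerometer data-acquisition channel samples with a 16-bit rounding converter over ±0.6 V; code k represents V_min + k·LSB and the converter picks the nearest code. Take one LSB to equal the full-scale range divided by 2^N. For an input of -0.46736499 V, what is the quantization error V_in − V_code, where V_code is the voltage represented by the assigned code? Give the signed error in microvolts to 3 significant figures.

Span: 0.6 V − (-0.6 V) = 1.2 V. LSB = 1.2 V / 2^16 ≈ 18.31 µV.
(V_in − V_min)/LSB = (-0.46736499 − (-0.6)) × 65536/1.2 = 7243.6400 → nearest code k = 7244.
Reconstructed level: -0.6 + 7244 × 1.2/65536 V = -0.46735839844 V.
Error = V_in − V_code = -0.46736499 − (-0.46735839844) = −6.59 µV.

−6.59 µV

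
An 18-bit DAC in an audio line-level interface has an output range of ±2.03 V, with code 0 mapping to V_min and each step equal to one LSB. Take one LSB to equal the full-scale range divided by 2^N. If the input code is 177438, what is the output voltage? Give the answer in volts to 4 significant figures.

0.7181 V

Full-scale range = 2.03 V − (-2.03 V) = 4.06 V. LSB = 4.06 V / 2^18.
V_out = -2.03 + 177438 × (4.06/262144) V
      = -2.03 V + 2.74810 V = 0.718101 V.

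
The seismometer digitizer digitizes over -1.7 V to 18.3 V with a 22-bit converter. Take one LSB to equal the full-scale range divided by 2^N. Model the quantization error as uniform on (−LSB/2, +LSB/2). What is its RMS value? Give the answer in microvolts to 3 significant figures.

The full-scale span is 18.3 − (-1.7) = 20 V.
One LSB is 20 V / 4194304 = 4.7684 µV.
σ_q = LSB/√12 = 4.7684 µV/3.4641 = 1.38 µV.

1.38 µV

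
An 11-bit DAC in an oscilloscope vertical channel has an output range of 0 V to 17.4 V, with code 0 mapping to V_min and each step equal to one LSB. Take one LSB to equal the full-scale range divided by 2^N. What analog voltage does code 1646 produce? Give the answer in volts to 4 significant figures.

13.98 V

Full-scale range = 17.4 V. LSB = 17.4 V / 2^11.
V_out = V_min + code × LSB = 0 V + 1646 × 17.4 V / 2048
      = 0 + 13.9846 = 13.9846 V.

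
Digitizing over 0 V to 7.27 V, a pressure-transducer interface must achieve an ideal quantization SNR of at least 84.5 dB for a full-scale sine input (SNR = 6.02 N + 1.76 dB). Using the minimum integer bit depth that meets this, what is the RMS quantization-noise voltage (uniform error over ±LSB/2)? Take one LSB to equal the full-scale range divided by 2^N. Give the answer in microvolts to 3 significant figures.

128 µV

V_FS = 7.27 V.
Solving 6.02 N ≥ 84.5 − 1.76: N ≥ 13.744. Round up → N = 14.
LSB = 7.27 V / 2^14 = 443.73 µV.
RMS noise = LSB/√12 = 128 µV.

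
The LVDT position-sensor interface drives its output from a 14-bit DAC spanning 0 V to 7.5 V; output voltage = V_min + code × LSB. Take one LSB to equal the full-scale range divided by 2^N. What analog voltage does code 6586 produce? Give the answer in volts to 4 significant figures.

Full-scale range = 7.5 V. LSB = 7.5 V / 2^14.
V_out = V_min + code × LSB = 0 V + 6586 × 7.5 V / 16384
      = 0 V + 3.01483 V = 3.01483 V.

3.015 V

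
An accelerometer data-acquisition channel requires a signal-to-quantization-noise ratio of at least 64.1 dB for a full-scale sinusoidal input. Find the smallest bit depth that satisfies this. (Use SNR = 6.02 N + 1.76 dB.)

Solving 6.02 N ≥ 64.1 − 1.76: N ≥ 10.355. Round up → N = 11.

11 bits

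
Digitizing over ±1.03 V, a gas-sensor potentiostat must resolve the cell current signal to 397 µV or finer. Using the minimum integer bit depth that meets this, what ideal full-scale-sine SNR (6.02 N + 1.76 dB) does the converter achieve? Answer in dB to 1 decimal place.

80.0 dB

Span: 1.03 V − (-1.03 V) = 2.06 V.
Levels needed ≥ 2.06/397 µV = 5189. 2^13 = 8192 suffices, so N_min = 13.
Ideal SNR at N = 13: 6.02·13 + 1.76 = 80.0 dB.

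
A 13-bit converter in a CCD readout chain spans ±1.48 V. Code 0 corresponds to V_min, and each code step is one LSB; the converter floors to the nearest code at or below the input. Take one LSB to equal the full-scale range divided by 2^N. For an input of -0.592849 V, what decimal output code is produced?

2455

Span: 1.48 V − (-1.48 V) = 2.96 V. LSB = 2.96 V / 2^13 ≈ 361.3 µV.
code = ⌊(V_in − V_min)/LSB⌋ = ⌊(V_in − V_min) × 2^13 / range⌋
     = ⌊(-0.592849 − (-1.48)) × 8192 / 2.96⌋ = ⌊0.887151 × 8192/2.96⌋
     = ⌊2455.250⌋ = 2455.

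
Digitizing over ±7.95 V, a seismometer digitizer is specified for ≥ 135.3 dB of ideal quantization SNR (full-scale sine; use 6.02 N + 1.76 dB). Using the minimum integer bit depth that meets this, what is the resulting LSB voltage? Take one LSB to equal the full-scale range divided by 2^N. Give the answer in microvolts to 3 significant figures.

The full-scale span is 7.95 − (-7.95) = 15.9 V.
N ≥ (135.3 − 1.76)/6.02 = 22.183 → N_min = 23.
LSB = 15.9 V / 2^23 = 1.90 µV.

1.90 µV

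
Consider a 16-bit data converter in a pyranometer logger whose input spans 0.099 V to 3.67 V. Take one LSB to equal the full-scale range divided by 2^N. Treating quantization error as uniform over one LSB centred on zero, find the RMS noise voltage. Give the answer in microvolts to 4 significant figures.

Full-scale range = 3.67 V − (0.099 V) = 3.571 V.
One LSB is 3.571 V / 65536 = 54.4891 µV.
V_rms = LSB/√12 = 54.4891 µV / √12 = 15.73 µV.

15.73 µV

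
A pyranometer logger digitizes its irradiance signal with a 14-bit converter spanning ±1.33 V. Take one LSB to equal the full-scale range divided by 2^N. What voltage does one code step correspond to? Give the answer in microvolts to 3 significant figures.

162 µV

The full-scale span is 1.33 − (-1.33) = 2.66 V.
2^14 = 16384 levels.
One LSB is 2.66 V / 16384 = 162 µV.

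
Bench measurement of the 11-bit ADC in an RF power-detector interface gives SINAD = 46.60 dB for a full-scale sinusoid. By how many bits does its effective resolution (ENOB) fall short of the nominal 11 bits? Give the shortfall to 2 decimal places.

3.55 bits

ENOB = (SINAD − 1.76)/6.02 = (46.60 − 1.76)/6.02 = 7.4485 bits.
Shortfall = 11 − 7.4485 = 3.5515 bits.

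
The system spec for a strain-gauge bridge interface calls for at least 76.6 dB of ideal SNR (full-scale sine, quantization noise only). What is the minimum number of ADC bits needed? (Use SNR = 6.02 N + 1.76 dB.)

N ≥ (76.6 − 1.76)/6.02 = 12.432 → N_min = 13.

13 bits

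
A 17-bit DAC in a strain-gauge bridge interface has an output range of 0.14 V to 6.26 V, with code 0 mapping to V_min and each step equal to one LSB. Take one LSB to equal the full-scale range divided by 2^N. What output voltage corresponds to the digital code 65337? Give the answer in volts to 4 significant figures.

Span: 6.26 V − (0.14 V) = 6.12 V. LSB = 6.12 V / 2^17.
V_out = V_min + code × LSB = 0.14 V + 65337 × 6.12 V / 131072
      = 0.14 + 3.05071 = 3.19071 V.

3.191 V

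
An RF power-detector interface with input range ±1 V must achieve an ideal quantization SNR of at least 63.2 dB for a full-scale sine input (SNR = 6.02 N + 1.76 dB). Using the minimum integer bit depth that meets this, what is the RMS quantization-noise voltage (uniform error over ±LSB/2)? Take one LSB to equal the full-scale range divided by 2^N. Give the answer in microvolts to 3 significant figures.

Full-scale range = 1 V − (-1 V) = 2 V.
6.02 N + 1.76 ≥ 63.2 gives N ≥ 10.206, so the minimum integer is 11.
LSB = 2 V ÷ 2^11 = 2/2048 V = 0.97656 mV.
RMS noise = LSB/√12 = 282 µV.

282 µV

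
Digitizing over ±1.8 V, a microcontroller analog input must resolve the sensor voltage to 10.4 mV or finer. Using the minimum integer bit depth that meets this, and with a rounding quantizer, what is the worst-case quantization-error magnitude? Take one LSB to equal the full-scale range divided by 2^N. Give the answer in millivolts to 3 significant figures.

3.52 mV

The full-scale span is 1.8 − (-1.8) = 3.6 V.
3.6 V / 10.4 mV = 346.2. Since 2^8 = 256 and 2^9 = 512, N = 9.
Step size = 3.6/512 V = 7.0313 mV.
|e|_max = LSB/2 = 3.52 mV.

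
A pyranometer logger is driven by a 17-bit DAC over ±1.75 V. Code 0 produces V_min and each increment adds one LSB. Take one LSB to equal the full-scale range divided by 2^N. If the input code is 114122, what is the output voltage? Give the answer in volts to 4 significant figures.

1.297 V

Span: 1.75 V − (-1.75 V) = 3.5 V. LSB = 3.5 V / 2^17.
Output = V_min + (114122/131072) × range = -1.75 + 0.870682 × 3.5 V
      = -1.75 + 3.04739 = 1.29739 V.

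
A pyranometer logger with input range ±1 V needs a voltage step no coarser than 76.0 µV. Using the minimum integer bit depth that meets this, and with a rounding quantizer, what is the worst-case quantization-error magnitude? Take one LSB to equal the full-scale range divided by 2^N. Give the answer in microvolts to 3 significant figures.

Range = 1 − (-1) = 2 V.
Levels needed ≥ 2/76.0 µV = 26320. 2^15 = 32768 suffices, so N_min = 15.
LSB = 2 V ÷ 2^15 = 2/32768 V = 61.035 µV.
Max error for round-to-nearest is LSB/2 = 30.5 µV.

30.5 µV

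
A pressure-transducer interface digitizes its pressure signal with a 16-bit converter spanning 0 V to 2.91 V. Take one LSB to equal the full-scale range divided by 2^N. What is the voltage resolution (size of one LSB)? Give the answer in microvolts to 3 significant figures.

Full-scale range = 2.91 V.
2^16 = 65536 levels.
Step size = 2.91/65536 V = 44.4 µV.

44.4 µV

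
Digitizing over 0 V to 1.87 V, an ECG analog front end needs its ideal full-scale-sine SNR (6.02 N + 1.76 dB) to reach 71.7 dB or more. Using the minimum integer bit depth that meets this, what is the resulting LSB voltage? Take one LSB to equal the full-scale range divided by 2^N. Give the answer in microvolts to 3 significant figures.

Span = 1.87 V.
Required N = ⌈(71.7 − 1.76)/6.02⌉ = ⌈11.618⌉ = 12.
LSB = 1.87 V / 2^12 = 457 µV.

457 µV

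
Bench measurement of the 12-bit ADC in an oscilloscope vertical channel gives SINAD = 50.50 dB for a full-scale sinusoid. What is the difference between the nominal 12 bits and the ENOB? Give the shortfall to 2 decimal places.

3.90 bits

ENOB = (SINAD − 1.76)/6.02 = (50.50 − 1.76)/6.02 = 8.0963 bits.
12 − 8.0963 = 3.90 bits below nominal.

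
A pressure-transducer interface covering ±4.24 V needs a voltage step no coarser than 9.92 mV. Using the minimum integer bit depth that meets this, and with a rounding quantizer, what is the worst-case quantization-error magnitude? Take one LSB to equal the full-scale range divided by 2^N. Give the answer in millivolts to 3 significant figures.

Range = 4.24 − (-4.24) = 8.48 V.
8.48 V / 9.92 mV = 854.8. Since 2^9 = 512 and 2^10 = 1024, N = 10.
LSB = 8.48 V / 2^10 = 8.2813 mV.
Max error for round-to-nearest is LSB/2 = 4.14 mV.

4.14 mV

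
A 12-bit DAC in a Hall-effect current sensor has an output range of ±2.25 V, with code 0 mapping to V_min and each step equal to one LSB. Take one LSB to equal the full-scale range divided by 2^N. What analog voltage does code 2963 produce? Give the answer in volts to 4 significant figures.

1.005 V

The full-scale span is 2.25 − (-2.25) = 4.5 V. LSB = 4.5 V / 2^12.
V_out = V_min + code × LSB = -2.25 V + 2963 × 4.5 V / 4096
      = -2.25 + 3.25525 = 1.00525 V.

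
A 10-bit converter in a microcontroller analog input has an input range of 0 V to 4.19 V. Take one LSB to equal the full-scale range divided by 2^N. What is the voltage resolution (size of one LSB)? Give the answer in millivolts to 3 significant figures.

Full-scale range = 4.19 V.
Number of codes = 2^10 = 1024.
Step size = 4.19/1024 V = 4.09 mV.

4.09 mV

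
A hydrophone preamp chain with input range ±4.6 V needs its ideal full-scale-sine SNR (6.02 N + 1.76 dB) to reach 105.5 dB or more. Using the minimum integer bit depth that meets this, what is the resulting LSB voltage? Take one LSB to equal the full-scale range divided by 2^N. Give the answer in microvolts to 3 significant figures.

35.1 µV

The full-scale span is 4.6 − (-4.6) = 9.2 V.
6.02 N + 1.76 ≥ 105.5 gives N ≥ 17.233, so the minimum integer is 18.
LSB = 9.2 V / 2^18 = 35.1 µV.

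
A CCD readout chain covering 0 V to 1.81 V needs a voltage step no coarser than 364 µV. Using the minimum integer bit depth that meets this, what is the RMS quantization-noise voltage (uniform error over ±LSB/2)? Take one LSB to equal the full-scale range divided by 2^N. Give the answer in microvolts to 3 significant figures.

Span = 1.81 V.
Levels needed ≥ 1.81/364 µV = 4973. 2^13 = 8192 suffices, so N_min = 13.
Step size = 1.81/8192 V = 220.95 µV.
σ_q = LSB/√12 = 220.95 µV/3.4641 = 63.8 µV.

63.8 µV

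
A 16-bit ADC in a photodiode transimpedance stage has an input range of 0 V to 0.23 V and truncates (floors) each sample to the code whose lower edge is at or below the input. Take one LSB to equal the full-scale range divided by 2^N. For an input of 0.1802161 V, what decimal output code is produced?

51350

Span = 0.23 V. LSB = 0.23 V / 2^16 ≈ 3.510 µV.
(V_in − V_min) × 2^16/range = (0.1802161 − (0)) × 65536/0.23 = 51350.619.
Floor → code = 51350.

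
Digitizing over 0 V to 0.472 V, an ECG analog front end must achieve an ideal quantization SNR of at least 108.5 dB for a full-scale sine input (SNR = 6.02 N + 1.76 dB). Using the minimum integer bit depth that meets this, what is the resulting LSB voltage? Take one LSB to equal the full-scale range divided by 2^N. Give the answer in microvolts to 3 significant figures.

Full-scale range = 0.472 V.
Required N = ⌈(108.5 − 1.76)/6.02⌉ = ⌈17.731⌉ = 18.
LSB = 0.472 V / 2^18 = 1.80 µV.

1.80 µV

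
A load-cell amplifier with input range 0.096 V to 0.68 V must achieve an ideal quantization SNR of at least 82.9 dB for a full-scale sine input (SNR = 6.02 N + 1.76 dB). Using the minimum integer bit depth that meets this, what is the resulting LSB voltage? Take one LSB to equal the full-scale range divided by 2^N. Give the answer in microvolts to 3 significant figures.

35.6 µV

Full-scale range = 0.68 V − (0.096 V) = 0.584 V.
Required N = ⌈(82.9 − 1.76)/6.02⌉ = ⌈13.478⌉ = 14.
Step size = 0.584/16384 V = 35.6 µV.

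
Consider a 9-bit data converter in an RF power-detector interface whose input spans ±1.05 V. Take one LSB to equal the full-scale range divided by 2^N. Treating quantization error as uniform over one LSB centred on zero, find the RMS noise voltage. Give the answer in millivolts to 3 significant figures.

1.18 mV

The full-scale span is 1.05 − (-1.05) = 2.1 V.
LSB = 2.1 V / 2^9 = 4.1016 mV.
RMS of a uniform error over width LSB is LSB/√12 = 1.18 mV.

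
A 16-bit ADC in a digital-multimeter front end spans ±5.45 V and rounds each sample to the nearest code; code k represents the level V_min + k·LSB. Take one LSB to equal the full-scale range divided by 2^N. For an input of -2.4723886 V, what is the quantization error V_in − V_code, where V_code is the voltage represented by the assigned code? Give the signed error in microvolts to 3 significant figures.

Range = 5.45 − (-5.45) = 10.9 V. LSB = 10.9 V / 2^16 ≈ 166.3 µV.
Position in LSBs: (-2.4723886 − (-5.45)) × 65536/10.9 = 17902.8202; rounding gives k = 17903.
V_code = V_min + k × range/2^16 = -5.45 + 17903 × 10.9/65536 = -2.4723587036 V.
e = -2.4723886 − (-2.4723587036) = −29.9 µV.

−29.9 µV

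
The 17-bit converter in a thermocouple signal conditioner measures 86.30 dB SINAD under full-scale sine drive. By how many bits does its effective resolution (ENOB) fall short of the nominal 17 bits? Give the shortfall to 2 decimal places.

2.96 bits

N_eff = (86.30 − 1.76)/6.02 = 14.0432 bits.
17 − 14.0432 = 2.96 bits below nominal.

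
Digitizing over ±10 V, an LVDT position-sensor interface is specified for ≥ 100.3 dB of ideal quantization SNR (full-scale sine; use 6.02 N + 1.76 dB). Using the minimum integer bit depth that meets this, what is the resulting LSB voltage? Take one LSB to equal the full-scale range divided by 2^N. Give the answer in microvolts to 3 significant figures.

153 µV

Full-scale range = 10 V − (-10 V) = 20 V.
Solving 6.02 N ≥ 100.3 − 1.76: N ≥ 16.369. Round up → N = 17.
LSB = 20 V / 2^17 = 153 µV.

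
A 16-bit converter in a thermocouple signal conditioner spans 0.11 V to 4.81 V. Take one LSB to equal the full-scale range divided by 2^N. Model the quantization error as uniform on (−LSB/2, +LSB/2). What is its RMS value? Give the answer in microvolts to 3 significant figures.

20.7 µV

Span: 4.81 V − (0.11 V) = 4.7 V.
Step size = 4.7/65536 V = 71.716 µV.
For a uniform distribution on [−LSB/2, +LSB/2], V_rms = LSB/√12 = 71.716 µV/3.4641 = 20.7 µV.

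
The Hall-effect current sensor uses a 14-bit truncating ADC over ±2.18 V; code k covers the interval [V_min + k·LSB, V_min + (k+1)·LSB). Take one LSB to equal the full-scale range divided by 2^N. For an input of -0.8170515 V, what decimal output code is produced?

Full-scale range = 2.18 V − (-2.18 V) = 4.36 V. LSB = 4.36 V / 2^14 ≈ 266.1 µV.
code = ⌊(V_in − V_min)/LSB⌋ = ⌊(V_in − V_min) × 2^14 / range⌋
     = ⌊(-0.8170515 − (-2.18)) × 16384 / 4.36⌋ = ⌊1.3629485 × 16384/4.36⌋
     = ⌊5121.685⌋ = 5121.

5121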